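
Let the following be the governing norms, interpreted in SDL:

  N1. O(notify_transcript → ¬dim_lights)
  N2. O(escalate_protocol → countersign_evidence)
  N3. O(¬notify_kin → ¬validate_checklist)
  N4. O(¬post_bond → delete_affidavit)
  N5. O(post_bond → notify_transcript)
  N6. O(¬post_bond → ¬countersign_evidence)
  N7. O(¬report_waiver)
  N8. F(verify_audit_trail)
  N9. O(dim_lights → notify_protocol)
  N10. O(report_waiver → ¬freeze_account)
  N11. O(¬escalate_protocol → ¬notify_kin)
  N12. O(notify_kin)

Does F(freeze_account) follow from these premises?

No

Premise 10 is O(report_waiver → ¬freeze_account), but O(report_waiver) is not derivable from the premises, so it does not yield O(¬freeze_account).
No other premise forces O(¬freeze_account). An ideal world satisfying every premise can still have freeze_account true, so F(freeze_account) is not derivable.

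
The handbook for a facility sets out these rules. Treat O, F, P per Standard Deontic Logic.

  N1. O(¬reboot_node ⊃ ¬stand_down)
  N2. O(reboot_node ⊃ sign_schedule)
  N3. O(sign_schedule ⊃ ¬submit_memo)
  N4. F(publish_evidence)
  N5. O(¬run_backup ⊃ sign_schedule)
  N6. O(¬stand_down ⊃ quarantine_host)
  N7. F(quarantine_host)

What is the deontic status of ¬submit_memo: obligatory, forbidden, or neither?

Obligatory

Premise 7, F(quarantine_host), is equivalent to O(¬quarantine_host).
Premise 6, O(¬stand_down ⊃ quarantine_host), contraposes to O(¬quarantine_host ⊃ stand_down); with O(¬quarantine_host) we get O(stand_down).
Premise 1, O(¬reboot_node ⊃ ¬stand_down), contraposes to O(stand_down ⊃ reboot_node); with O(stand_down) we get O(reboot_node).
Applying K to premise 2 (O(reboot_node ⊃ sign_schedule)) and O(reboot_node) yields O(sign_schedule).
Applying K to premise 3 (O(sign_schedule ⊃ ¬submit_memo)) and O(sign_schedule) yields O(¬submit_memo).
Premises 4, 5 do not contribute to this derivation.
Hence ¬submit_memo is obligatory.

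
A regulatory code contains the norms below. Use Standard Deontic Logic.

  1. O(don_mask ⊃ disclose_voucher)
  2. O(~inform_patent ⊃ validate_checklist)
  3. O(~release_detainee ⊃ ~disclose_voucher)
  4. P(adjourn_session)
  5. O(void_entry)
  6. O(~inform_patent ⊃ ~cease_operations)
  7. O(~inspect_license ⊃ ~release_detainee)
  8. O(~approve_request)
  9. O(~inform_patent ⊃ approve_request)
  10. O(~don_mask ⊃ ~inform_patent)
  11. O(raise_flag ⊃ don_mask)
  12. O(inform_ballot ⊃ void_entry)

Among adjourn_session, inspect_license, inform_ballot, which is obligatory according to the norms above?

Premise 8 gives O(~approve_request).
Premise 9 is O(~inform_patent ⊃ approve_request); contrapositively O(~approve_request ⊃ inform_patent). Since O(~approve_request) holds, K gives O(inform_patent).
Premise 10, O(~don_mask ⊃ ~inform_patent), contraposes to O(inform_patent ⊃ don_mask); with O(inform_patent) we get O(don_mask).
Applying K to premise 1 (O(don_mask ⊃ disclose_voucher)) and O(don_mask) yields O(disclose_voucher).
Premise 3, O(~release_detainee ⊃ ~disclose_voucher), contraposes to O(disclose_voucher ⊃ release_detainee); with O(disclose_voucher) we get O(release_detainee).
The contrapositive of premise 7 (O(~inspect_license ⊃ ~release_detainee)) is O(release_detainee ⊃ inspect_license), and O(release_detainee) is already established, so O(inspect_license).
So O(inspect_license) holds — inspect_license is obligatory. None of the other listed options is made obligatory by any chain of premises.

inspect_license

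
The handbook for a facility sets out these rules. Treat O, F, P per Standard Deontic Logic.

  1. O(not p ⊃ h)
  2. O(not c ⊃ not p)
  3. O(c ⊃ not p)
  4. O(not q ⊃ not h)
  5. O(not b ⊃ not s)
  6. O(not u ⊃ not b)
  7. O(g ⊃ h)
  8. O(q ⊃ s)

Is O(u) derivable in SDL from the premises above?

Premises 3 and 2 are O(c ⊃ not p) and O(not c ⊃ not p); every ideal world satisfies c or not c, so in either case not p holds — hence O(not p).
From O(not p) and premise 1, O(not p ⊃ h), we obtain O(h).
The contrapositive of premise 4 (O(not q ⊃ not h)) is O(h ⊃ q), and O(h) is already established, so O(q).
With premise 8, O(q ⊃ s), the K-axiom yields O(s).
Premise 5 is O(not b ⊃ not s); contrapositively O(s ⊃ b). Since O(s) holds, K gives O(b).
The contrapositive of premise 6 (O(not u ⊃ not b)) is O(b ⊃ u), and O(b) is already established, so O(u).
Premise 7 does not contribute to this derivation.
So O(u) follows.

Yes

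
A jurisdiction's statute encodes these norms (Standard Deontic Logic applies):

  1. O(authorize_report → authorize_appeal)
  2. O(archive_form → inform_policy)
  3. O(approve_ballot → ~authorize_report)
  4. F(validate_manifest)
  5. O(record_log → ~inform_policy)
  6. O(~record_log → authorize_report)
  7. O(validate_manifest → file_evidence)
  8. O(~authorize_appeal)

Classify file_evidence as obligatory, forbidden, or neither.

Premise 7 is O(validate_manifest → file_evidence), but O(validate_manifest) is not derivable from the premises, so it does not yield O(file_evidence).
No premise or chain of K-axiom applications forces O(file_evidence), and none forces O(~file_evidence). So file_evidence is neither obligatory nor forbidden under these norms.

Neither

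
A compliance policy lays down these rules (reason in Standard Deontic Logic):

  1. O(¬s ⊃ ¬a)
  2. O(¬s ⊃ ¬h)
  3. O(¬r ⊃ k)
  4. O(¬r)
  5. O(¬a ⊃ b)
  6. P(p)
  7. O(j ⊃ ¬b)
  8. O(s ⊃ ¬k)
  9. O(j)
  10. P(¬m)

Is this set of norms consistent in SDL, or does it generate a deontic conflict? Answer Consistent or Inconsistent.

Premise 9 gives O(j).
Premise 7 is O(j ⊃ ¬b); since O(j), deontic closure gives O(¬b).
Premise 5 is O(¬a ⊃ b); contrapositively O(¬b ⊃ a). Since O(¬b) holds, K gives O(a).
Premise 1, O(¬s ⊃ ¬a), contraposes to O(a ⊃ s); with O(a) we get O(s).
With premise 8, O(s ⊃ ¬k), the K-axiom yields O(¬k).
Premise 3, O(¬r ⊃ k), contraposes to O(¬k ⊃ r); with O(¬k) we get O(r).
However, premise 4 gives O(¬r).
We now have both O(r) and O(¬r) — r is simultaneously obligatory and forbidden, violating the D-axiom.

Inconsistent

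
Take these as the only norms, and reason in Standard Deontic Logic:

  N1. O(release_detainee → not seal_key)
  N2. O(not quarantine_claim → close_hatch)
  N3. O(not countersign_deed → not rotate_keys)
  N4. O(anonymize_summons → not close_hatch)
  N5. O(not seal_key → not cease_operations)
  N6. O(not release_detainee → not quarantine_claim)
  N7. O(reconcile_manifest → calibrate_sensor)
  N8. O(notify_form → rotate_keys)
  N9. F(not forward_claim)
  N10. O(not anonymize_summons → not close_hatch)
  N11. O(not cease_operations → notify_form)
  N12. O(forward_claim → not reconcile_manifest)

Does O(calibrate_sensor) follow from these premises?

Premise 7 is O(reconcile_manifest → calibrate_sensor), but O(reconcile_manifest) is not derivable from the premises, so it does not yield O(calibrate_sensor).
No other premise forces O(calibrate_sensor). An ideal world satisfying every premise can still have calibrate_sensor false, so O(calibrate_sensor) is not derivable.

No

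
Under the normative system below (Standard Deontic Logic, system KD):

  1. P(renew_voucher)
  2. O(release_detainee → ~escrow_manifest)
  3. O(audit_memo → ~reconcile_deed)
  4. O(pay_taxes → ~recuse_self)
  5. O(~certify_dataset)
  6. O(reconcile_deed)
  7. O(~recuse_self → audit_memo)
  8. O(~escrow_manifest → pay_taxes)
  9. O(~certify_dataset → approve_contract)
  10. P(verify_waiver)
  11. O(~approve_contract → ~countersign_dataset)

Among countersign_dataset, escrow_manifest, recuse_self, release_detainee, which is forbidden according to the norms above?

From premise 6 we have O(reconcile_deed).
Premise 3, O(audit_memo → ~reconcile_deed), contraposes to O(reconcile_deed → ~audit_memo); with O(reconcile_deed) we get O(~audit_memo).
The contrapositive of premise 7 (O(~recuse_self → audit_memo)) is O(~audit_memo → recuse_self), and O(~audit_memo) is already established, so O(recuse_self).
Premise 4, O(pay_taxes → ~recuse_self), contraposes to O(recuse_self → ~pay_taxes); with O(recuse_self) we get O(~pay_taxes).
Premise 8, O(~escrow_manifest → pay_taxes), contraposes to O(~pay_taxes → escrow_manifest); with O(~pay_taxes) we get O(escrow_manifest).
Premise 2, O(release_detainee → ~escrow_manifest), contraposes to O(escrow_manifest → ~release_detainee); with O(escrow_manifest) we get O(~release_detainee).
So O(~release_detainee) holds, i.e. release_detainee is forbidden. None of the other listed options is forbidden under the premises.

release_detainee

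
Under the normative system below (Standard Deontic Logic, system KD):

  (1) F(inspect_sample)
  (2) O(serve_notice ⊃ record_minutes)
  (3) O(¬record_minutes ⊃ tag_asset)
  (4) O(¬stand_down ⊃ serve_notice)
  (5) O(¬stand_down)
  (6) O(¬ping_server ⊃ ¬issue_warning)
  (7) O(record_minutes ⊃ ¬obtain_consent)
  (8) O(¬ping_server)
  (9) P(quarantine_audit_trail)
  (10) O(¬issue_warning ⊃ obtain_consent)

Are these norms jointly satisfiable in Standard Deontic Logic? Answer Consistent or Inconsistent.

From premise 5 we have O(¬stand_down).
With premise 4, O(¬stand_down ⊃ serve_notice), the K-axiom yields O(serve_notice).
From O(serve_notice) and premise 2, O(serve_notice ⊃ record_minutes), we obtain O(record_minutes).
From O(record_minutes) and premise 7, O(record_minutes ⊃ ¬obtain_consent), we obtain O(¬obtain_consent).
The contrapositive of premise 10 (O(¬issue_warning ⊃ obtain_consent)) is O(¬obtain_consent ⊃ issue_warning), and O(¬obtain_consent) is already established, so O(issue_warning).
Premise 6 is O(¬ping_server ⊃ ¬issue_warning); contrapositively O(issue_warning ⊃ ping_server). Since O(issue_warning) holds, K gives O(ping_server).
However, premise 8 gives O(¬ping_server).
We now have both O(ping_server) and O(¬ping_server) — ping_server is simultaneously obligatory and forbidden, violating the D-axiom.

Inconsistent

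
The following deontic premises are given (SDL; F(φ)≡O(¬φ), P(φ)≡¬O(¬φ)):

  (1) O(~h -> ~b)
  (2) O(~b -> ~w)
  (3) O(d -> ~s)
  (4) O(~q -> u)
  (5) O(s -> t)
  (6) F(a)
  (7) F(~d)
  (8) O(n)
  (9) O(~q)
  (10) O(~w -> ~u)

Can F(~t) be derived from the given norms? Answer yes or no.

Premise 5 is O(s -> t), but O(s) is not derivable from the premises, so it does not yield O(t).
No other premise forces O(t). An ideal world satisfying every premise can still have ~t true, so F(~t) is not derivable.

No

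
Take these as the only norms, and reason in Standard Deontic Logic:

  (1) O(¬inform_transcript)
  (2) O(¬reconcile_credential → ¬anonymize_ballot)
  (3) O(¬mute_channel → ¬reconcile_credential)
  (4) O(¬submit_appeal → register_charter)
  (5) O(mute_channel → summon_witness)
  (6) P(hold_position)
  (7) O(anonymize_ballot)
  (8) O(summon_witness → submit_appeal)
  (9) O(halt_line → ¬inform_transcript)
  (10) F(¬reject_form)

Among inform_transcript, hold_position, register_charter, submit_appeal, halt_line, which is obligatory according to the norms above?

submit_appeal

Premise 7 gives O(anonymize_ballot).
Premise 2 is O(¬reconcile_credential → ¬anonymize_ballot); contrapositively O(anonymize_ballot → reconcile_credential). Since O(anonymize_ballot) holds, K gives O(reconcile_credential).
The contrapositive of premise 3 (O(¬mute_channel → ¬reconcile_credential)) is O(reconcile_credential → mute_channel), and O(reconcile_credential) is already established, so O(mute_channel).
Premise 5 is O(mute_channel → summon_witness); since O(mute_channel), deontic closure gives O(summon_witness).
Premise 8 is O(summon_witness → submit_appeal); since O(summon_witness), deontic closure gives O(submit_appeal).
So O(submit_appeal) holds — submit_appeal is obligatory. None of the other listed options is made obligatory by any chain of premises.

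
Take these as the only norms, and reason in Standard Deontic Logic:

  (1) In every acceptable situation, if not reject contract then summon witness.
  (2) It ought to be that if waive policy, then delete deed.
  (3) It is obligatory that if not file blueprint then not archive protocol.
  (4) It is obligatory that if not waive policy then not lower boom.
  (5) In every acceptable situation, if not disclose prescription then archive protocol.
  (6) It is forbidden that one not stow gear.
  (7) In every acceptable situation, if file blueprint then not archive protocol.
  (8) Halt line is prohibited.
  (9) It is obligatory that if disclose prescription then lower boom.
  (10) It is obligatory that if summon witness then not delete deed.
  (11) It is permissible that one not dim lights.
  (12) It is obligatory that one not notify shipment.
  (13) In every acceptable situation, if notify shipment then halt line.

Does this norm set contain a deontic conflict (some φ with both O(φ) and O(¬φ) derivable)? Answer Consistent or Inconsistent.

Consistent

Premise 13 is O(notify_shipment → halt_line), but O(notify_shipment) is not derivable from the premises, so it does not yield O(halt_line).
So O(halt_line) is not derivable, and the apparent clash with O(¬halt_line) does not arise.
A world satisfying every obligation exists (e.g. archive_protocol=false, delete_deed=true, dim_lights=false, disclose_prescription=true, file_blueprint=false, halt_line=false, lower_boom=true, notify_shipment=false, reject_contract=true, stow_gear=true, summon_witness=false, waive_policy=true); no atom is both obligatory and forbidden, so the set is consistent.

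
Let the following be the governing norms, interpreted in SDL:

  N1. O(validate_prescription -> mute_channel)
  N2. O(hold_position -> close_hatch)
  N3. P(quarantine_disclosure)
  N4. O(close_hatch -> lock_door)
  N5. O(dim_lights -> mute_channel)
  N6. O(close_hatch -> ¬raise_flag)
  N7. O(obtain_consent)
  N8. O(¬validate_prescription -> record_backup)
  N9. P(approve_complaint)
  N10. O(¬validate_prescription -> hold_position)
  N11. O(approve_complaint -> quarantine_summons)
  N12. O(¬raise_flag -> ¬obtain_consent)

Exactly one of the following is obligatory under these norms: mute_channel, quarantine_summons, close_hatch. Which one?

Premise 7 states O(obtain_consent) outright.
Premise 12 is O(¬raise_flag -> ¬obtain_consent); contrapositively O(obtain_consent -> raise_flag). Since O(obtain_consent) holds, K gives O(raise_flag).
Premise 6, O(close_hatch -> ¬raise_flag), contraposes to O(raise_flag -> ¬close_hatch); with O(raise_flag) we get O(¬close_hatch).
Premise 2, O(hold_position -> close_hatch), contraposes to O(¬close_hatch -> ¬hold_position); with O(¬close_hatch) we get O(¬hold_position).
Premise 10 is O(¬validate_prescription -> hold_position); contrapositively O(¬hold_position -> validate_prescription). Since O(¬hold_position) holds, K gives O(validate_prescription).
From O(validate_prescription) and premise 1, O(validate_prescription -> mute_channel), we obtain O(mute_channel).
So O(mute_channel) holds — mute_channel is obligatory. None of the other listed options is made obligatory by any chain of premises.

mute_channel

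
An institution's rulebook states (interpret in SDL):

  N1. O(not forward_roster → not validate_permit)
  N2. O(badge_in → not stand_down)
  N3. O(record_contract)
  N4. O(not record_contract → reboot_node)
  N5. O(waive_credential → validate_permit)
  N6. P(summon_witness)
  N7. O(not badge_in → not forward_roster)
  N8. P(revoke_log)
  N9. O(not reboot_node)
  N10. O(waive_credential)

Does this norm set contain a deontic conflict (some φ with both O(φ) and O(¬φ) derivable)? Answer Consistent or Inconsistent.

Consistent

Premise 4 is O(not record_contract → reboot_node), but O(not record_contract) is not derivable from the premises, so it does not yield O(reboot_node).
So O(reboot_node) is not derivable, and the apparent clash with O(not reboot_node) does not arise.
A world satisfying every obligation exists (e.g. badge_in=true, forward_roster=true, reboot_node=false, record_contract=true, revoke_log=false, stand_down=false, summon_witness=false, validate_permit=true, waive_credential=true); no atom is both obligatory and forbidden, so the set is consistent.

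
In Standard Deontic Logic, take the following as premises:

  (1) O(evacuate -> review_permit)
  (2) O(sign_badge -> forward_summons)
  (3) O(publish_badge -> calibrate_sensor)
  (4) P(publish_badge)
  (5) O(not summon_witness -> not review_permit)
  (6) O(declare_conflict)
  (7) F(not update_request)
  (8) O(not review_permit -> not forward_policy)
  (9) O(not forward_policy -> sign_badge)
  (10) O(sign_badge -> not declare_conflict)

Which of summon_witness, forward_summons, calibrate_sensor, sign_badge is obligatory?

From premise 6 we have O(declare_conflict).
The contrapositive of premise 10 (O(sign_badge -> not declare_conflict)) is O(declare_conflict -> not sign_badge), and O(declare_conflict) is already established, so O(not sign_badge).
Premise 9 is O(not forward_policy -> sign_badge); contrapositively O(not sign_badge -> forward_policy). Since O(not sign_badge) holds, K gives O(forward_policy).
Premise 8 is O(not review_permit -> not forward_policy); contrapositively O(forward_policy -> review_permit). Since O(forward_policy) holds, K gives O(review_permit).
The contrapositive of premise 5 (O(not summon_witness -> not review_permit)) is O(review_permit -> summon_witness), and O(review_permit) is already established, so O(summon_witness).
So O(summon_witness) holds — summon_witness is obligatory. None of the other listed options is made obligatory by any chain of premises.

summon_witness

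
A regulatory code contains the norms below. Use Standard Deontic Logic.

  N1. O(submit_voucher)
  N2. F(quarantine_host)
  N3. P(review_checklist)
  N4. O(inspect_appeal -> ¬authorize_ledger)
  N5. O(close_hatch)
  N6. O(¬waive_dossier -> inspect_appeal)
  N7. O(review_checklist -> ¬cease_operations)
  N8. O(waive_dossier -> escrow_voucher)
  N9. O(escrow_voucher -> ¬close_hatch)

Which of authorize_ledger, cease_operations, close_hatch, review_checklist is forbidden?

From premise 5 we have O(close_hatch).
Premise 9, O(escrow_voucher -> ¬close_hatch), contraposes to O(close_hatch -> ¬escrow_voucher); with O(close_hatch) we get O(¬escrow_voucher).
Premise 8 is O(waive_dossier -> escrow_voucher); contrapositively O(¬escrow_voucher -> ¬waive_dossier). Since O(¬escrow_voucher) holds, K gives O(¬waive_dossier).
From O(¬waive_dossier) and premise 6, O(¬waive_dossier -> inspect_appeal), we obtain O(inspect_appeal).
From O(inspect_appeal) and premise 4, O(inspect_appeal -> ¬authorize_ledger), we obtain O(¬authorize_ledger).
So O(¬authorize_ledger) holds, i.e. authorize_ledger is forbidden. None of the other listed options is forbidden under the premises.

authorize_ledger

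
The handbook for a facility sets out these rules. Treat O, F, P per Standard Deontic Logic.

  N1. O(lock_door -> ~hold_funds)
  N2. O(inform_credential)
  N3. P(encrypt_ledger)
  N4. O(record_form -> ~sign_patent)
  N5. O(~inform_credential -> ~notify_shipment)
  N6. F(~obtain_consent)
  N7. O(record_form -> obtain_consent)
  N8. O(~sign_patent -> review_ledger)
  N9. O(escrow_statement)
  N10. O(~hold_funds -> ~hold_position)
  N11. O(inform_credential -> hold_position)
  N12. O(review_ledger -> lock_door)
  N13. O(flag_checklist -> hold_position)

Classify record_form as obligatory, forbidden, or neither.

Forbidden

Premise 2 states O(inform_credential) outright.
Premise 11 is O(inform_credential -> hold_position); since O(inform_credential), deontic closure gives O(hold_position).
The contrapositive of premise 10 (O(~hold_funds -> ~hold_position)) is O(hold_position -> hold_funds), and O(hold_position) is already established, so O(hold_funds).
The contrapositive of premise 1 (O(lock_door -> ~hold_funds)) is O(hold_funds -> ~lock_door), and O(hold_funds) is already established, so O(~lock_door).
The contrapositive of premise 12 (O(review_ledger -> lock_door)) is O(~lock_door -> ~review_ledger), and O(~lock_door) is already established, so O(~review_ledger).
Premise 8 is O(~sign_patent -> review_ledger); contrapositively O(~review_ledger -> sign_patent). Since O(~review_ledger) holds, K gives O(sign_patent).
Premise 4 is O(record_form -> ~sign_patent); contrapositively O(sign_patent -> ~record_form). Since O(sign_patent) holds, K gives O(~record_form).
Premises 3, 5, 6, 7, 9, 13 do not contribute to this derivation.
Thus O(~record_form), which is F(record_form): record_form is forbidden.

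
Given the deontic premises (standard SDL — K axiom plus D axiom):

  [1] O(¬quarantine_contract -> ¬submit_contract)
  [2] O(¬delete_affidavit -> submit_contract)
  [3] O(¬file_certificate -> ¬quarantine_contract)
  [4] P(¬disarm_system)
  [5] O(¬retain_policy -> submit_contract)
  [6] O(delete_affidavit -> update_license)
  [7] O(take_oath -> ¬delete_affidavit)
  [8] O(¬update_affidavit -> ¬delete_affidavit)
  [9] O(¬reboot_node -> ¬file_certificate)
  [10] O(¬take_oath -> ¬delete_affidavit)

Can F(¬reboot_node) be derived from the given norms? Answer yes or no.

Yes

Premises 10 and 7 cover both cases: O(¬take_oath -> ¬delete_affidavit) and O(take_oath -> ¬delete_affidavit). Since ¬take_oath ∨ take_oath is a tautology, O(¬delete_affidavit) follows.
From O(¬delete_affidavit) and premise 2, O(¬delete_affidavit -> submit_contract), we obtain O(submit_contract).
Premise 1 is O(¬quarantine_contract -> ¬submit_contract); contrapositively O(submit_contract -> quarantine_contract). Since O(submit_contract) holds, K gives O(quarantine_contract).
Premise 3, O(¬file_certificate -> ¬quarantine_contract), contraposes to O(quarantine_contract -> file_certificate); with O(quarantine_contract) we get O(file_certificate).
Premise 9, O(¬reboot_node -> ¬file_certificate), contraposes to O(file_certificate -> reboot_node); with O(file_certificate) we get O(reboot_node).
Premises 4, 5, 6, 8 do not contribute to this derivation.
So O(reboot_node) holds, i.e. F(¬reboot_node). The claim follows.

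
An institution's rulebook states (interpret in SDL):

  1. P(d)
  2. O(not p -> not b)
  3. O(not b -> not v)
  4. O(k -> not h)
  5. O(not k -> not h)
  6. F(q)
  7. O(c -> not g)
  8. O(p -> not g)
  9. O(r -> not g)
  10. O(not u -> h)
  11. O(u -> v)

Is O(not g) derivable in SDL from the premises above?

Premises 5 and 4 are O(not k -> not h) and O(k -> not h); every ideal world satisfies not k or k, so in either case not h holds — hence O(not h).
The contrapositive of premise 10 (O(not u -> h)) is O(not h -> u), and O(not h) is already established, so O(u).
Applying K to premise 11 (O(u -> v)) and O(u) yields O(v).
Premise 3, O(not b -> not v), contraposes to O(v -> b); with O(v) we get O(b).
Premise 2, O(not p -> not b), contraposes to O(b -> p); with O(b) we get O(p).
Premise 8 is O(p -> not g); since O(p), deontic closure gives O(not g).
Premises 1, 6, 7, 9 do not contribute to this derivation.
So O(not g) follows.

Yes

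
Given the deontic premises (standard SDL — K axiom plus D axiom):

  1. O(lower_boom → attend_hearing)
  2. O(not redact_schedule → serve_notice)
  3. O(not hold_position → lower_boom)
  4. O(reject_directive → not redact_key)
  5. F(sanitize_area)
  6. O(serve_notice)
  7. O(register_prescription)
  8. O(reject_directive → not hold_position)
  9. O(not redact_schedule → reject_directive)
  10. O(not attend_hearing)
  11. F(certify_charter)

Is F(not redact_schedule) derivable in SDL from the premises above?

Yes

Premise 10 states O(not attend_hearing) outright.
Premise 1 is O(lower_boom → attend_hearing); contrapositively O(not attend_hearing → not lower_boom). Since O(not attend_hearing) holds, K gives O(not lower_boom).
Premise 3 is O(not hold_position → lower_boom); contrapositively O(not lower_boom → hold_position). Since O(not lower_boom) holds, K gives O(hold_position).
The contrapositive of premise 8 (O(reject_directive → not hold_position)) is O(hold_position → not reject_directive), and O(hold_position) is already established, so O(not reject_directive).
The contrapositive of premise 9 (O(not redact_schedule → reject_directive)) is O(not reject_directive → redact_schedule), and O(not reject_directive) is already established, so O(redact_schedule).
Premises 2, 4, 5, 6, 7, 11 do not contribute to this derivation.
So O(redact_schedule) holds, i.e. F(not redact_schedule). The claim follows.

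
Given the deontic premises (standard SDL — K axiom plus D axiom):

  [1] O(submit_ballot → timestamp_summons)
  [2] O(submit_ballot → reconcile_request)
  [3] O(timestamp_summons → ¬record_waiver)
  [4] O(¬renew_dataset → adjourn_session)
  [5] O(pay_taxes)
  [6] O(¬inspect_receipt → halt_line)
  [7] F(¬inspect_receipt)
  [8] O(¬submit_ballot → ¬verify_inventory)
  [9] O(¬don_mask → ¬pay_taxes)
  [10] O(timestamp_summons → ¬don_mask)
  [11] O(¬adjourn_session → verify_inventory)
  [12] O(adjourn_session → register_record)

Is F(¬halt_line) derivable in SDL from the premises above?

No

Premise 6 is O(¬inspect_receipt → halt_line), but O(¬inspect_receipt) is not derivable from the premises, so it does not yield O(halt_line).
No other premise forces O(halt_line). An ideal world satisfying every premise can still have ¬halt_line true, so F(¬halt_line) is not derivable.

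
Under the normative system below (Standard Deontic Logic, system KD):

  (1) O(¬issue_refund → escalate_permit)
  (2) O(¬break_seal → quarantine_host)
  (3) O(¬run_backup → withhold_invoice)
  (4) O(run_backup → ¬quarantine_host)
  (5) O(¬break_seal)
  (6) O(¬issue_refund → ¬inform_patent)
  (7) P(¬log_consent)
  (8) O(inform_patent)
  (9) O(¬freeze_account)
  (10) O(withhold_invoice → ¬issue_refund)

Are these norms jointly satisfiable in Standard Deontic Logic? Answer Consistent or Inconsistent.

Inconsistent

Premise 8 gives O(inform_patent).
The contrapositive of premise 6 (O(¬issue_refund → ¬inform_patent)) is O(inform_patent → issue_refund), and O(inform_patent) is already established, so O(issue_refund).
Premise 10, O(withhold_invoice → ¬issue_refund), contraposes to O(issue_refund → ¬withhold_invoice); with O(issue_refund) we get O(¬withhold_invoice).
Premise 3 is O(¬run_backup → withhold_invoice); contrapositively O(¬withhold_invoice → run_backup). Since O(¬withhold_invoice) holds, K gives O(run_backup).
Applying K to premise 4 (O(run_backup → ¬quarantine_host)) and O(run_backup) yields O(¬quarantine_host).
Premise 2, O(¬break_seal → quarantine_host), contraposes to O(¬quarantine_host → break_seal); with O(¬quarantine_host) we get O(break_seal).
However, premise 5 gives O(¬break_seal).
We now have both O(break_seal) and O(¬break_seal) — break_seal is simultaneously obligatory and forbidden, violating the D-axiom.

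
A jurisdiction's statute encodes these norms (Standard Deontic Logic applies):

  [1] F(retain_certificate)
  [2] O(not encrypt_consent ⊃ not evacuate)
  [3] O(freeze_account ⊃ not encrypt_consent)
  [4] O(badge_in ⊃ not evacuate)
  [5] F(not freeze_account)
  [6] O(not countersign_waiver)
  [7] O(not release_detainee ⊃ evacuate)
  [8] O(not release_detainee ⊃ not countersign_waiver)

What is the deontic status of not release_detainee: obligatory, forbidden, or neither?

Premise 5 is F(not freeze_account), i.e. O(freeze_account).
From O(freeze_account) and premise 3, O(freeze_account ⊃ not encrypt_consent), we obtain O(not encrypt_consent).
From O(not encrypt_consent) and premise 2, O(not encrypt_consent ⊃ not evacuate), we obtain O(not evacuate).
The contrapositive of premise 7 (O(not release_detainee ⊃ evacuate)) is O(not evacuate ⊃ release_detainee), and O(not evacuate) is already established, so O(release_detainee).
Premises 1, 4, 6, 8 do not contribute to this derivation.
Thus O(release_detainee), which is F(not release_detainee): not release_detainee is forbidden.

Forbidden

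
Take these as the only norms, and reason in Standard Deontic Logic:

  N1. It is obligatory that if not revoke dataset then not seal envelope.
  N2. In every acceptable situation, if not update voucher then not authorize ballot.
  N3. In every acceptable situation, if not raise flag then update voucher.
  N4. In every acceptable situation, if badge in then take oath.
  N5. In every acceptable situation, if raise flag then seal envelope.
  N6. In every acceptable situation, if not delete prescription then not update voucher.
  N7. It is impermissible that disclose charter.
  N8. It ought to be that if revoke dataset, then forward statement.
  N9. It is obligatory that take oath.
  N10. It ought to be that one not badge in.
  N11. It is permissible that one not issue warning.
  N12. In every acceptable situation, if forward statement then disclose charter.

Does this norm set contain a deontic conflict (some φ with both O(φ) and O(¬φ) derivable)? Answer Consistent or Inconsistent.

Consistent

Premise 4 is O(badge_in → take_oath); even if O(take_oath) held, inferring O(badge_in) would be affirming the consequent — invalid.
So O(badge_in) is not derivable, and the apparent clash with O(¬badge_in) does not arise.
A world satisfying every obligation exists (e.g. authorize_ballot=false, badge_in=false, delete_prescription=true, disclose_charter=false, forward_statement=false, issue_warning=false, raise_flag=false, revoke_dataset=false, seal_envelope=false, take_oath=true, update_voucher=true); no atom is both obligatory and forbidden, so the set is consistent.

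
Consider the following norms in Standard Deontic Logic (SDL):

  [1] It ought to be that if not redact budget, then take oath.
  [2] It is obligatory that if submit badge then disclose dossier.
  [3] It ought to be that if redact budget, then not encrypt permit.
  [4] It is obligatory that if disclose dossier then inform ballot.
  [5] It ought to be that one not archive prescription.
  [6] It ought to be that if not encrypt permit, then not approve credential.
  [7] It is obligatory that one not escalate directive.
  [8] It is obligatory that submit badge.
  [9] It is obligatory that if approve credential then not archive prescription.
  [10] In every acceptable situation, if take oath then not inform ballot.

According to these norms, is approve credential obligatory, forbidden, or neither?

Forbidden

Premise 8 states O(submit_badge) outright.
With premise 2, O(submit_badge → disclose_dossier), the K-axiom yields O(disclose_dossier).
Premise 4 is O(disclose_dossier → inform_ballot); since O(disclose_dossier), deontic closure gives O(inform_ballot).
The contrapositive of premise 10 (O(take_oath → ¬inform_ballot)) is O(inform_ballot → ¬take_oath), and O(inform_ballot) is already established, so O(¬take_oath).
Premise 1, O(¬redact_budget → take_oath), contraposes to O(¬take_oath → redact_budget); with O(¬take_oath) we get O(redact_budget).
With premise 3, O(redact_budget → ¬encrypt_permit), the K-axiom yields O(¬encrypt_permit).
Premise 6 is O(¬encrypt_permit → ¬approve_credential); since O(¬encrypt_permit), deontic closure gives O(¬approve_credential).
Premises 5, 7, 9 do not contribute to this derivation.
Thus O(¬approve_credential), which is F(approve_credential): approve_credential is forbidden.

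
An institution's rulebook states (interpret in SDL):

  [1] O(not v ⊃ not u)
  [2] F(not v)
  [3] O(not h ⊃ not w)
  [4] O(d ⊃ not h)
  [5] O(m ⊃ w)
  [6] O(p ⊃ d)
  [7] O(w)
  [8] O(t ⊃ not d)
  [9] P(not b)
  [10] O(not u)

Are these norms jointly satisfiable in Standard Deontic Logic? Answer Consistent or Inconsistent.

Premise 1 is O(not v ⊃ not u); even if O(not u) held, inferring O(not v) would be affirming the consequent — invalid.
So O(not v) is not derivable, and the apparent clash with O(v) does not arise.
A world satisfying every obligation exists (e.g. b=false, d=false, h=true, m=false, p=false, t=false, u=false, v=true, w=true); no atom is both obligatory and forbidden, so the set is consistent.

Consistent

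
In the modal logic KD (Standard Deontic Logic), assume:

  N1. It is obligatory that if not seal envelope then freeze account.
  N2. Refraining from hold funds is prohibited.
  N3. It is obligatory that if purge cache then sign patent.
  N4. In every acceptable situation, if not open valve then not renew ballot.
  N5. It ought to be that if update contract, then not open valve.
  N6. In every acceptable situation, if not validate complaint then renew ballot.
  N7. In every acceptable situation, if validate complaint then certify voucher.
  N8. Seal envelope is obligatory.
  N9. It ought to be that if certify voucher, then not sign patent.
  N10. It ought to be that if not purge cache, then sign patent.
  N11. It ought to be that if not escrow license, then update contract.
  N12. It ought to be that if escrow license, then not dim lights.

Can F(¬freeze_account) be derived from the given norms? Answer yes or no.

Premise 1 is O(¬seal_envelope → freeze_account), but O(¬seal_envelope) is not derivable from the premises, so it does not yield O(freeze_account).
No other premise forces O(freeze_account). An ideal world satisfying every premise can still have ¬freeze_account true, so F(¬freeze_account) is not derivable.

No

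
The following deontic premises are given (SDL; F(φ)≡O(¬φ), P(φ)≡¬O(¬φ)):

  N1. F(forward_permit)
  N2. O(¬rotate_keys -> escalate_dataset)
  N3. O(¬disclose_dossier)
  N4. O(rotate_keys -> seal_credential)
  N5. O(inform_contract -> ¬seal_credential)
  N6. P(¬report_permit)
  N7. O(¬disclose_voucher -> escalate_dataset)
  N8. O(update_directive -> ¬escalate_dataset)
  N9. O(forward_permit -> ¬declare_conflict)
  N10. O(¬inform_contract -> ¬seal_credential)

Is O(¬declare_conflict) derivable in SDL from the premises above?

No

Premise 9 is O(forward_permit -> ¬declare_conflict), but O(forward_permit) is not derivable from the premises, so it does not yield O(¬declare_conflict).
No other premise forces O(¬declare_conflict). An ideal world satisfying every premise can still have ¬declare_conflict false, so O(¬declare_conflict) is not derivable.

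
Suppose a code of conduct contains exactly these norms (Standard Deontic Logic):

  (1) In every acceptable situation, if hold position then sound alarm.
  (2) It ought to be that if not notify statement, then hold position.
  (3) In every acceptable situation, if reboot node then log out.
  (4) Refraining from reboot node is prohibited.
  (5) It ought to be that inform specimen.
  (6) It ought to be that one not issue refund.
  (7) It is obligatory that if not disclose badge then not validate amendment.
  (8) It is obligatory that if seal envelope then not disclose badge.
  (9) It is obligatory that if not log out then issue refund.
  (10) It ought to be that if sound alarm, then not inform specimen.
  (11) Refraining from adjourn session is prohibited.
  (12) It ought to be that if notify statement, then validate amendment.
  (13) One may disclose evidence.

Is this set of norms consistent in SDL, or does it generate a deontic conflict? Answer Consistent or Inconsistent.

Consistent

Premise 9 is O(¬log_out → issue_refund), but O(¬log_out) is not derivable from the premises, so it does not yield O(issue_refund).
So O(issue_refund) is not derivable, and the apparent clash with O(¬issue_refund) does not arise.
A world satisfying every obligation exists (e.g. adjourn_session=true, disclose_badge=true, disclose_evidence=false, hold_position=false, inform_specimen=true, issue_refund=false, log_out=true, notify_statement=true, reboot_node=true, seal_envelope=false, sound_alarm=false, validate_amendment=true); no atom is both obligatory and forbidden, so the set is consistent.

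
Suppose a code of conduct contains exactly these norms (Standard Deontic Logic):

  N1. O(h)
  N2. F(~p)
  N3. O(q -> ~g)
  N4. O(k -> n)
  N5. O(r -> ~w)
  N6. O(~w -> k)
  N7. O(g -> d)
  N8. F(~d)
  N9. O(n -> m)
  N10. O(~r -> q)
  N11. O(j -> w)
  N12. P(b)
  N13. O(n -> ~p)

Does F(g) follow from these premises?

F(~p) at premise 2 means O(p).
The contrapositive of premise 13 (O(n -> ~p)) is O(p -> ~n), and O(p) is already established, so O(~n).
Premise 4 is O(k -> n); contrapositively O(~n -> ~k). Since O(~n) holds, K gives O(~k).
Premise 6 is O(~w -> k); contrapositively O(~k -> w). Since O(~k) holds, K gives O(w).
Premise 5, O(r -> ~w), contraposes to O(w -> ~r); with O(w) we get O(~r).
Premise 10 is O(~r -> q); since O(~r), deontic closure gives O(q).
With premise 3, O(q -> ~g), the K-axiom yields O(~g).
Premises 1, 7, 8, 9, 11, 12 do not contribute to this derivation.
So O(~g) holds, i.e. F(g). The claim follows.

Yes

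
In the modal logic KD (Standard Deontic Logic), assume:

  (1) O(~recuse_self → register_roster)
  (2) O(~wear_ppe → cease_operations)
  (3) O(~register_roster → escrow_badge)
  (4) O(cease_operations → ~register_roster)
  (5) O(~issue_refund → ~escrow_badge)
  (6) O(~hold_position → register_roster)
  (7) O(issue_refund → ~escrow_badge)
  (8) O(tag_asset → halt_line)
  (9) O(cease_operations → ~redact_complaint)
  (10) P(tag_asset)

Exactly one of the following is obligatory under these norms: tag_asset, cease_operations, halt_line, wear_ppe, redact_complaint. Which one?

wear_ppe

Premises 7 and 5 cover both cases: O(issue_refund → ~escrow_badge) and O(~issue_refund → ~escrow_badge). Since issue_refund ∨ ~issue_refund is a tautology, O(~escrow_badge) follows.
Premise 3, O(~register_roster → escrow_badge), contraposes to O(~escrow_badge → register_roster); with O(~escrow_badge) we get O(register_roster).
Premise 4 is O(cease_operations → ~register_roster); contrapositively O(register_roster → ~cease_operations). Since O(register_roster) holds, K gives O(~cease_operations).
The contrapositive of premise 2 (O(~wear_ppe → cease_operations)) is O(~cease_operations → wear_ppe), and O(~cease_operations) is already established, so O(wear_ppe).
So O(wear_ppe) holds — wear_ppe is obligatory. None of the other listed options is made obligatory by any chain of premises.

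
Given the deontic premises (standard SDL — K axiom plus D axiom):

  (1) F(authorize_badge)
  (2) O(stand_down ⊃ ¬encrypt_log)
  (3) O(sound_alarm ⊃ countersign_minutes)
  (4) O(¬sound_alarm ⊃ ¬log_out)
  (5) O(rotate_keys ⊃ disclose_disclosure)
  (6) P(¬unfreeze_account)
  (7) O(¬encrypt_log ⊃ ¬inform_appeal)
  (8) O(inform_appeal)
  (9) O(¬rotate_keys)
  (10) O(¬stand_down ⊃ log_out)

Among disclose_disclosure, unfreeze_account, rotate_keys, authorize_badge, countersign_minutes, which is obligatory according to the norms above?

countersign_minutes

Premise 8 gives O(inform_appeal).
The contrapositive of premise 7 (O(¬encrypt_log ⊃ ¬inform_appeal)) is O(inform_appeal ⊃ encrypt_log), and O(inform_appeal) is already established, so O(encrypt_log).
Premise 2 is O(stand_down ⊃ ¬encrypt_log); contrapositively O(encrypt_log ⊃ ¬stand_down). Since O(encrypt_log) holds, K gives O(¬stand_down).
Premise 10 is O(¬stand_down ⊃ log_out); since O(¬stand_down), deontic closure gives O(log_out).
The contrapositive of premise 4 (O(¬sound_alarm ⊃ ¬log_out)) is O(log_out ⊃ sound_alarm), and O(log_out) is already established, so O(sound_alarm).
Applying K to premise 3 (O(sound_alarm ⊃ countersign_minutes)) and O(sound_alarm) yields O(countersign_minutes).
So O(countersign_minutes) holds — countersign_minutes is obligatory. None of the other listed options is made obligatory by any chain of premises.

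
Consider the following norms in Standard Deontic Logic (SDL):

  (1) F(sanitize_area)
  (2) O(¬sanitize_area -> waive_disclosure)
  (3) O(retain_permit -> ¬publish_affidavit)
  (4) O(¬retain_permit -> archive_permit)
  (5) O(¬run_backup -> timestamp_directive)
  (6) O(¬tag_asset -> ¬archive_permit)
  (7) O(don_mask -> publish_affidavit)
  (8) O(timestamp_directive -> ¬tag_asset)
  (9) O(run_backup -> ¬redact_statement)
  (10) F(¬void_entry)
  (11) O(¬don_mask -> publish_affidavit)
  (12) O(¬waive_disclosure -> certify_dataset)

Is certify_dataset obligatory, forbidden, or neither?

Neither

Premise 12 is O(¬waive_disclosure -> certify_dataset), but O(¬waive_disclosure) is not derivable from the premises, so it does not yield O(certify_dataset).
No premise or chain of K-axiom applications forces O(certify_dataset), and none forces O(¬certify_dataset). So certify_dataset is neither obligatory nor forbidden under these norms.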